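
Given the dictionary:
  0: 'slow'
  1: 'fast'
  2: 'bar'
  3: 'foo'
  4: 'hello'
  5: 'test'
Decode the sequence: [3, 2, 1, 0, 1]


Look up each index in the dictionary:
  3 -> 'foo'
  2 -> 'bar'
  1 -> 'fast'
  0 -> 'slow'
  1 -> 'fast'

Decoded: "foo bar fast slow fast"


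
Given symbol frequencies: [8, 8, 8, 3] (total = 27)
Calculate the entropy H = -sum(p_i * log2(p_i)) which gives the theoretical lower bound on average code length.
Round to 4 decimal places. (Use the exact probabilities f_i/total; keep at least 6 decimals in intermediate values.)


Per-symbol terms -p_i * log2(p_i) with p_i = f_i/27:
  p = 8/27 = 0.296296: log2(p) = -1.754888, -p*log2(p) = 0.519967
  p = 8/27 = 0.296296: log2(p) = -1.754888, -p*log2(p) = 0.519967
  p = 8/27 = 0.296296: log2(p) = -1.754888, -p*log2(p) = 0.519967
  p = 3/27 = 0.111111: log2(p) = -3.169925, -p*log2(p) = 0.352214
H = 0.519967 + 0.519967 + 0.519967 + 0.352214 = 1.912115

H = 1.9121 bits/symbol


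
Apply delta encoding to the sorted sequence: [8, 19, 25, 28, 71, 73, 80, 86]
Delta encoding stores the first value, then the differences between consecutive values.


First value: 8
Deltas:
  19 - 8 = 11
  25 - 19 = 6
  28 - 25 = 3
  71 - 28 = 43
  73 - 71 = 2
  80 - 73 = 7
  86 - 80 = 6


Delta encoded: [8, 11, 6, 3, 43, 2, 7, 6]


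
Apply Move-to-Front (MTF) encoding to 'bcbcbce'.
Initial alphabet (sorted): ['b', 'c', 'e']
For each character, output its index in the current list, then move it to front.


MTF encoding:
'b': index 0 in ['b', 'c', 'e'] -> ['b', 'c', 'e']
'c': index 1 in ['b', 'c', 'e'] -> ['c', 'b', 'e']
'b': index 1 in ['c', 'b', 'e'] -> ['b', 'c', 'e']
'c': index 1 in ['b', 'c', 'e'] -> ['c', 'b', 'e']
'b': index 1 in ['c', 'b', 'e'] -> ['b', 'c', 'e']
'c': index 1 in ['b', 'c', 'e'] -> ['c', 'b', 'e']
'e': index 2 in ['c', 'b', 'e'] -> ['e', 'c', 'b']


Output: [0, 1, 1, 1, 1, 1, 2]


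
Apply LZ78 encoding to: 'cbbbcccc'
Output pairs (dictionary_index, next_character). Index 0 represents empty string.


LZ78 encoding steps:
Dictionary: {0: ''}
Step 1: w='' (idx 0), next='c' -> output (0, 'c'), add 'c' as idx 1
Step 2: w='' (idx 0), next='b' -> output (0, 'b'), add 'b' as idx 2
Step 3: w='b' (idx 2), next='b' -> output (2, 'b'), add 'bb' as idx 3
Step 4: w='c' (idx 1), next='c' -> output (1, 'c'), add 'cc' as idx 4
Step 5: w='cc' (idx 4), end of input -> output (4, '')


Encoded: [(0, 'c'), (0, 'b'), (2, 'b'), (1, 'c'), (4, '')]


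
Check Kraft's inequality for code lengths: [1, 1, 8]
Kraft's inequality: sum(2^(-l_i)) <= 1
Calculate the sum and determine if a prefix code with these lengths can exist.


Sum = 2^(-1) + 2^(-1) + 2^(-8)
    = 0.5 + 0.5 + 0.00390625
    = 257/256 = 1.00390625
Since 1.00390625 > 1, Kraft's inequality is NOT satisfied.
A prefix code with these lengths CANNOT exist.

Kraft sum = 1.00390625. Not satisfied.


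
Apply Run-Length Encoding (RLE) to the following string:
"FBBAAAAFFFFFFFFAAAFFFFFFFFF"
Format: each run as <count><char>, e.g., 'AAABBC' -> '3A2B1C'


Scanning runs left to right:
  i=0: run of 'F' x 1 -> '1F'
  i=1: run of 'B' x 2 -> '2B'
  i=3: run of 'A' x 4 -> '4A'
  i=7: run of 'F' x 8 -> '8F'
  i=15: run of 'A' x 3 -> '3A'
  i=18: run of 'F' x 9 -> '9F'

RLE = 1F2B4A8F3A9F


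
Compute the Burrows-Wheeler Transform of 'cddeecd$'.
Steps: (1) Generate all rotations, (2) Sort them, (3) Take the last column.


Rotations (sorted):
  0: $cddeecd -> last char: d
  1: cd$cddee -> last char: e
  2: cddeecd$ -> last char: $
  3: d$cddeec -> last char: c
  4: ddeecd$c -> last char: c
  5: deecd$cd -> last char: d
  6: ecd$cdde -> last char: e
  7: eecd$cdd -> last char: d


BWT = de$ccded


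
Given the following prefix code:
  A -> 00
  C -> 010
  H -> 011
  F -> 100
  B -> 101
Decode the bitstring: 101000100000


Decoding step by step:
Bits 101 -> B
Bits 00 -> A
Bits 010 -> C
Bits 00 -> A
Bits 00 -> A


Decoded message: BACAA


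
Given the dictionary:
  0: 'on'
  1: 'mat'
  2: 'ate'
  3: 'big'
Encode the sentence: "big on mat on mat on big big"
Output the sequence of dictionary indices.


Look up each word in the dictionary:
  'big' -> 3
  'on' -> 0
  'mat' -> 1
  'on' -> 0
  'mat' -> 1
  'on' -> 0
  'big' -> 3
  'big' -> 3

Encoded: [3, 0, 1, 0, 1, 0, 3, 3]


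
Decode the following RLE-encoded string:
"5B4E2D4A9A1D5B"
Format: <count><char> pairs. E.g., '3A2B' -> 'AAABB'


Expanding each <count><char> pair:
  5B -> 'BBBBB'
  4E -> 'EEEE'
  2D -> 'DD'
  4A -> 'AAAA'
  9A -> 'AAAAAAAAA'
  1D -> 'D'
  5B -> 'BBBBB'

Decoded = BBBBBEEEEDDAAAAAAAAAAAAADBBBBB


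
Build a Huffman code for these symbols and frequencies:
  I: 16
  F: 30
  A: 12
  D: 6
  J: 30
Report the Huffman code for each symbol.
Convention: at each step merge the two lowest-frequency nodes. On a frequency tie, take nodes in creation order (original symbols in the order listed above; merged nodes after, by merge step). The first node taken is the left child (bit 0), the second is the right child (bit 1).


Huffman tree construction:
Step 1: Merge D(6) + A(12) = 18
Step 2: Merge I(16) + (D+A)(18) = 34
Step 3: Merge F(30) + J(30) = 60
Step 4: Merge (I+(D+A))(34) + (F+J)(60) = 94
Read each symbol's code off the tree from the root (left child = 0, right child = 1).

Codes:
  I: 00 (length 2)
  F: 10 (length 2)
  A: 011 (length 3)
  D: 010 (length 3)
  J: 11 (length 2)
Average code length: 206/94 = 2.1915 bits/symbol


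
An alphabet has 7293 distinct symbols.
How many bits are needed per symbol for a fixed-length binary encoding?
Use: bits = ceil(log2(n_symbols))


log2(7293) = 12.8323
Bracket: 2^12 = 4096 < 7293 <= 2^13 = 8192
So ceil(log2(7293)) = 13

bits = ceil(log2(7293)) = ceil(12.8323) = 13 bits


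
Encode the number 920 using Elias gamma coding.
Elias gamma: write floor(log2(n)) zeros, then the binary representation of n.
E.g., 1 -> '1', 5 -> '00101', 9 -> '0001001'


num_bits = floor(log2(920)) + 1 = 10
leading_zeros = num_bits - 1 = 9
binary(920) = 1110011000

Elias gamma(920) = '000000000' + '1110011000' = 0000000001110011000 (19 bits)


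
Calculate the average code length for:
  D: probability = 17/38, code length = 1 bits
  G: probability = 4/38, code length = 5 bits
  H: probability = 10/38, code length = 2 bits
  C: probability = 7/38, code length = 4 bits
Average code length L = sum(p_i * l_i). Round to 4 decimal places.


Weighted contributions p_i * l_i:
  D: (17/38) * 1 = 17/38
  G: (4/38) * 5 = 20/38
  H: (10/38) * 2 = 20/38
  C: (7/38) * 4 = 28/38
Sum = (17 + 20 + 20 + 28)/38 = 85/38

L = 85/38 = 2.2368 bits/symbol


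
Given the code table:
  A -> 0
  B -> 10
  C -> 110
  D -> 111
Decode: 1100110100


Decoding:
110 -> C
0 -> A
110 -> C
10 -> B
0 -> A


Result: CACBA


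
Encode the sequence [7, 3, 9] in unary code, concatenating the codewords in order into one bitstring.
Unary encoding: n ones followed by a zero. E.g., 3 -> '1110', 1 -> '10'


Encode each number as n ones followed by a terminating 0:
  7 -> 11111110 (8 bits)
  3 -> 1110 (4 bits)
  9 -> 1111111110 (10 bits)
Total length = 8 + 4 + 10 = 22 bits.

Unary([7, 3, 9]) = 1111111011101111111110 (22 bits)


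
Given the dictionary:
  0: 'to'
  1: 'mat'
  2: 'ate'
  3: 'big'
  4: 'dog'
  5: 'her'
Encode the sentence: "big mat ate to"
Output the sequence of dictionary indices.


Look up each word in the dictionary:
  'big' -> 3
  'mat' -> 1
  'ate' -> 2
  'to' -> 0

Encoded: [3, 1, 2, 0]


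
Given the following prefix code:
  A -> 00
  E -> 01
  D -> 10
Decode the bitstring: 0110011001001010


Decoding step by step:
Bits 01 -> E
Bits 10 -> D
Bits 01 -> E
Bits 10 -> D
Bits 01 -> E
Bits 00 -> A
Bits 10 -> D
Bits 10 -> D


Decoded message: EDEDEADD


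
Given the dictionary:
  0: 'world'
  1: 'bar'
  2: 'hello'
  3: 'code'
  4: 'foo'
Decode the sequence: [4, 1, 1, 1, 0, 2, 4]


Look up each index in the dictionary:
  4 -> 'foo'
  1 -> 'bar'
  1 -> 'bar'
  1 -> 'bar'
  0 -> 'world'
  2 -> 'hello'
  4 -> 'foo'

Decoded: "foo bar bar bar world hello foo"


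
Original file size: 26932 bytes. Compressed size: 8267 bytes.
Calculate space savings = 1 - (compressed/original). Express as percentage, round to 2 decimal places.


ratio = compressed/original = 8267/26932 = 0.306958
savings = 1 - ratio = 1 - 0.306958 = 0.693042
as a percentage: 0.693042 * 100 = 69.3%

Space savings = 1 - 8267/26932 = 69.3%


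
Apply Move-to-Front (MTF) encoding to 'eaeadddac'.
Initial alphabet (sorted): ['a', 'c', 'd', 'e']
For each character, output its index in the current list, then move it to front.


MTF encoding:
'e': index 3 in ['a', 'c', 'd', 'e'] -> ['e', 'a', 'c', 'd']
'a': index 1 in ['e', 'a', 'c', 'd'] -> ['a', 'e', 'c', 'd']
'e': index 1 in ['a', 'e', 'c', 'd'] -> ['e', 'a', 'c', 'd']
'a': index 1 in ['e', 'a', 'c', 'd'] -> ['a', 'e', 'c', 'd']
'd': index 3 in ['a', 'e', 'c', 'd'] -> ['d', 'a', 'e', 'c']
'd': index 0 in ['d', 'a', 'e', 'c'] -> ['d', 'a', 'e', 'c']
'd': index 0 in ['d', 'a', 'e', 'c'] -> ['d', 'a', 'e', 'c']
'a': index 1 in ['d', 'a', 'e', 'c'] -> ['a', 'd', 'e', 'c']
'c': index 3 in ['a', 'd', 'e', 'c'] -> ['c', 'a', 'd', 'e']


Output: [3, 1, 1, 1, 3, 0, 0, 1, 3]


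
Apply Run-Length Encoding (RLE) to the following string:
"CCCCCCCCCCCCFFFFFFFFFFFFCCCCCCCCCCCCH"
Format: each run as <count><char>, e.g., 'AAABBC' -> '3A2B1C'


Scanning runs left to right:
  i=0: run of 'C' x 12 -> '12C'
  i=12: run of 'F' x 12 -> '12F'
  i=24: run of 'C' x 12 -> '12C'
  i=36: run of 'H' x 1 -> '1H'

RLE = 12C12F12C1H


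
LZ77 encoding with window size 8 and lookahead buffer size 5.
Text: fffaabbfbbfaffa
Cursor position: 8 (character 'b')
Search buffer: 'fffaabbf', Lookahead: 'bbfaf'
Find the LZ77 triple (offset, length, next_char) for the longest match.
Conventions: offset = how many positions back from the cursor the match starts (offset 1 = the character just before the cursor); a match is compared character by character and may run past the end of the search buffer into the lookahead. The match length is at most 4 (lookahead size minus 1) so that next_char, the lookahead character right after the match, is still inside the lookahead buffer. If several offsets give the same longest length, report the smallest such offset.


Try each offset into the search buffer:
  offset=1 (pos 7, char 'f'): match length 0
  offset=2 (pos 6, char 'b'): match length 1
  offset=3 (pos 5, char 'b'): match length 3
  offset=4 (pos 4, char 'a'): match length 0
  offset=5 (pos 3, char 'a'): match length 0
  offset=6 (pos 2, char 'f'): match length 0
  offset=7 (pos 1, char 'f'): match length 0
  offset=8 (pos 0, char 'f'): match length 0
Longest match has length 3 at offset 3.
next_char = character at position 8 + 3 = 11 -> 'a'

Best match: offset=3, length=3 (matching 'bbf' starting at position 5)
LZ77 triple: (3, 3, 'a')


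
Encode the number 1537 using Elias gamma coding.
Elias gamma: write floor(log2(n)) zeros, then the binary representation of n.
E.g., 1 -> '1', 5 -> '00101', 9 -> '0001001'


num_bits = floor(log2(1537)) + 1 = 11
leading_zeros = num_bits - 1 = 10
binary(1537) = 11000000001

Elias gamma(1537) = '0000000000' + '11000000001' = 000000000011000000001 (21 bits)


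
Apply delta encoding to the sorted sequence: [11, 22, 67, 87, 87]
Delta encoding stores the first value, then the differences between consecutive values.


First value: 11
Deltas:
  22 - 11 = 11
  67 - 22 = 45
  87 - 67 = 20
  87 - 87 = 0


Delta encoded: [11, 11, 45, 20, 0]


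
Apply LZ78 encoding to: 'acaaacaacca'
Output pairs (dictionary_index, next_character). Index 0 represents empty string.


LZ78 encoding steps:
Dictionary: {0: ''}
Step 1: w='' (idx 0), next='a' -> output (0, 'a'), add 'a' as idx 1
Step 2: w='' (idx 0), next='c' -> output (0, 'c'), add 'c' as idx 2
Step 3: w='a' (idx 1), next='a' -> output (1, 'a'), add 'aa' as idx 3
Step 4: w='a' (idx 1), next='c' -> output (1, 'c'), add 'ac' as idx 4
Step 5: w='aa' (idx 3), next='c' -> output (3, 'c'), add 'aac' as idx 5
Step 6: w='c' (idx 2), next='a' -> output (2, 'a'), add 'ca' as idx 6


Encoded: [(0, 'a'), (0, 'c'), (1, 'a'), (1, 'c'), (3, 'c'), (2, 'a')]


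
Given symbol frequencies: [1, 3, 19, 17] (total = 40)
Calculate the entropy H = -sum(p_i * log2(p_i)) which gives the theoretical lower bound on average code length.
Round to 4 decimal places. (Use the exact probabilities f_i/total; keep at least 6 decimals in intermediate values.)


Per-symbol terms -p_i * log2(p_i) with p_i = f_i/40:
  p = 1/40 = 0.025000: log2(p) = -5.321928, -p*log2(p) = 0.133048
  p = 3/40 = 0.075000: log2(p) = -3.736966, -p*log2(p) = 0.280272
  p = 19/40 = 0.475000: log2(p) = -1.074001, -p*log2(p) = 0.510150
  p = 17/40 = 0.425000: log2(p) = -1.234465, -p*log2(p) = 0.524648
H = 0.133048 + 0.280272 + 0.510150 + 0.524648 = 1.448118

H = 1.4481 bits/symbol


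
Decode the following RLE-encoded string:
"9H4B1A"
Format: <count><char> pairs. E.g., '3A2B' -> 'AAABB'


Expanding each <count><char> pair:
  9H -> 'HHHHHHHHH'
  4B -> 'BBBB'
  1A -> 'A'

Decoded = HHHHHHHHHBBBBA


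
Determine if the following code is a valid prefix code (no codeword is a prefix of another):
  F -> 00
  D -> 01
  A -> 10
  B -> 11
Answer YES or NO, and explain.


Checking each pair (does one codeword prefix another?):
  F='00' vs D='01': no prefix
  F='00' vs A='10': no prefix
  F='00' vs B='11': no prefix
  D='01' vs F='00': no prefix
  D='01' vs A='10': no prefix
  D='01' vs B='11': no prefix
  A='10' vs F='00': no prefix
  A='10' vs D='01': no prefix
  A='10' vs B='11': no prefix
  B='11' vs F='00': no prefix
  B='11' vs D='01': no prefix
  B='11' vs A='10': no prefix
No violation found over all pairs.

YES -- this is a valid prefix code. No codeword is a prefix of any other codeword.


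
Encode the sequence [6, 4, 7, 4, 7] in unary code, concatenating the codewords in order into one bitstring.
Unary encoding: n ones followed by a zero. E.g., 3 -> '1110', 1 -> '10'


Encode each number as n ones followed by a terminating 0:
  6 -> 1111110 (7 bits)
  4 -> 11110 (5 bits)
  7 -> 11111110 (8 bits)
  4 -> 11110 (5 bits)
  7 -> 11111110 (8 bits)
Total length = 7 + 5 + 8 + 5 + 8 = 33 bits.

Unary([6, 4, 7, 4, 7]) = 111111011110111111101111011111110 (33 bits)


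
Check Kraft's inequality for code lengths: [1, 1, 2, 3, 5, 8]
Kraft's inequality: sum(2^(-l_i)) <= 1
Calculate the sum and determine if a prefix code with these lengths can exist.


Sum = 2^(-1) + 2^(-1) + 2^(-2) + 2^(-3) + 2^(-5) + 2^(-8)
    = 0.5 + 0.5 + 0.25 + 0.125 + 0.03125 + 0.00390625
    = 361/256 = 1.41015625
Since 1.41015625 > 1, Kraft's inequality is NOT satisfied.
A prefix code with these lengths CANNOT exist.

Kraft sum = 1.41015625. Not satisfied.


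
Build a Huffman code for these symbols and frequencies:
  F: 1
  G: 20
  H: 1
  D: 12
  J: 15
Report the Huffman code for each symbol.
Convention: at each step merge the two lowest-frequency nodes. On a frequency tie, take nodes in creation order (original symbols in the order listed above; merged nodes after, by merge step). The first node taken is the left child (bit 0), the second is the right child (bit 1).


Huffman tree construction:
Step 1: Merge F(1) + H(1) = 2
Step 2: Merge (F+H)(2) + D(12) = 14
Step 3: Merge ((F+H)+D)(14) + J(15) = 29
Step 4: Merge G(20) + (((F+H)+D)+J)(29) = 49
Read each symbol's code off the tree from the root (left child = 0, right child = 1).

Codes:
  F: 1000 (length 4)
  G: 0 (length 1)
  H: 1001 (length 4)
  D: 101 (length 3)
  J: 11 (length 2)
Average code length: 94/49 = 1.9184 bits/symbol


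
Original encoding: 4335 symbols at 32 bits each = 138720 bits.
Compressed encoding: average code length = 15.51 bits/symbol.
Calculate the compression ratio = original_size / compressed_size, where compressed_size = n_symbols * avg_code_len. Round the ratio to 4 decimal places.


original_size = n_symbols * orig_bits = 4335 * 32 = 138720 bits
compressed_size = n_symbols * avg_code_len = 4335 * 15.51 = 67235.85 bits
ratio = original_size / compressed_size = 138720 / 67235.85 = 2.0632

Compression ratio = 2.0632


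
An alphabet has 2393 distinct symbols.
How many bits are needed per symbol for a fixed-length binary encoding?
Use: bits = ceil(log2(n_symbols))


log2(2393) = 11.2246
Bracket: 2^11 = 2048 < 2393 <= 2^12 = 4096
So ceil(log2(2393)) = 12

bits = ceil(log2(2393)) = ceil(11.2246) = 12 bits


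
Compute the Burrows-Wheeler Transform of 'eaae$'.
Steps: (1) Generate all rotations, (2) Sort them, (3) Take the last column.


Rotations (sorted):
  0: $eaae -> last char: e
  1: aae$e -> last char: e
  2: ae$ea -> last char: a
  3: e$eaa -> last char: a
  4: eaae$ -> last char: $


BWT = eeaa$


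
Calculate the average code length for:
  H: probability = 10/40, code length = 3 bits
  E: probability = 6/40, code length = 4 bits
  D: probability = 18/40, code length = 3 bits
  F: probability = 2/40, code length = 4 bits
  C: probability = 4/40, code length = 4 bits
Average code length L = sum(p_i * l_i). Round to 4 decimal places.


Weighted contributions p_i * l_i:
  H: (10/40) * 3 = 30/40
  E: (6/40) * 4 = 24/40
  D: (18/40) * 3 = 54/40
  F: (2/40) * 4 = 8/40
  C: (4/40) * 4 = 16/40
Sum = (30 + 24 + 54 + 8 + 16)/40 = 132/40

L = 132/40 = 3.3000 bits/symbol


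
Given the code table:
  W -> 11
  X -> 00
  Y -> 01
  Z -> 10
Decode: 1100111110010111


Decoding:
11 -> W
00 -> X
11 -> W
11 -> W
10 -> Z
01 -> Y
01 -> Y
11 -> W


Result: WXWWZYYW


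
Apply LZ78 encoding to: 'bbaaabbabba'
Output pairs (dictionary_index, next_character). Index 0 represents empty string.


LZ78 encoding steps:
Dictionary: {0: ''}
Step 1: w='' (idx 0), next='b' -> output (0, 'b'), add 'b' as idx 1
Step 2: w='b' (idx 1), next='a' -> output (1, 'a'), add 'ba' as idx 2
Step 3: w='' (idx 0), next='a' -> output (0, 'a'), add 'a' as idx 3
Step 4: w='a' (idx 3), next='b' -> output (3, 'b'), add 'ab' as idx 4
Step 5: w='ba' (idx 2), next='b' -> output (2, 'b'), add 'bab' as idx 5
Step 6: w='ba' (idx 2), end of input -> output (2, '')


Encoded: [(0, 'b'), (1, 'a'), (0, 'a'), (3, 'b'), (2, 'b'), (2, '')]


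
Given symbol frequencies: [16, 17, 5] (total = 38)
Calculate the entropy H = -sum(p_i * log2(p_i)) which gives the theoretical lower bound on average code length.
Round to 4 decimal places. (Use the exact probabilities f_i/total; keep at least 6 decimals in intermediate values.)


Per-symbol terms -p_i * log2(p_i) with p_i = f_i/38:
  p = 16/38 = 0.421053: log2(p) = -1.247928, -p*log2(p) = 0.525443
  p = 17/38 = 0.447368: log2(p) = -1.160465, -p*log2(p) = 0.519155
  p = 5/38 = 0.131579: log2(p) = -2.925999, -p*log2(p) = 0.385000
H = 0.525443 + 0.519155 + 0.385000 = 1.429598

H = 1.4296 bits/symbol


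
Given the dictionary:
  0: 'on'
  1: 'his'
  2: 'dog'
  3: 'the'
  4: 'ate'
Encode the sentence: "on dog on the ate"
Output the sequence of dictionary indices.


Look up each word in the dictionary:
  'on' -> 0
  'dog' -> 2
  'on' -> 0
  'the' -> 3
  'ate' -> 4

Encoded: [0, 2, 0, 3, 4]


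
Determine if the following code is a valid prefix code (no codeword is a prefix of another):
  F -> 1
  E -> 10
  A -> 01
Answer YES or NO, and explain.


Checking each pair (does one codeword prefix another?):
  F='1' vs E='10': prefix -- VIOLATION

NO -- this is NOT a valid prefix code. F (1) is a prefix of E (10).


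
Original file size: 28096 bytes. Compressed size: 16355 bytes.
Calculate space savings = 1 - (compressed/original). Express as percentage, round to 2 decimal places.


ratio = compressed/original = 16355/28096 = 0.582111
savings = 1 - ratio = 1 - 0.582111 = 0.417889
as a percentage: 0.417889 * 100 = 41.79%

Space savings = 1 - 16355/28096 = 41.79%


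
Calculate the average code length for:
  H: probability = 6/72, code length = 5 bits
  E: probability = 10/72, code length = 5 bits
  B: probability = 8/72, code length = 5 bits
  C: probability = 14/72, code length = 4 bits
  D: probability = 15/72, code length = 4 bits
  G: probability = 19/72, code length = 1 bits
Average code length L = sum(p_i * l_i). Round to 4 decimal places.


Weighted contributions p_i * l_i:
  H: (6/72) * 5 = 30/72
  E: (10/72) * 5 = 50/72
  B: (8/72) * 5 = 40/72
  C: (14/72) * 4 = 56/72
  D: (15/72) * 4 = 60/72
  G: (19/72) * 1 = 19/72
Sum = (30 + 50 + 40 + 56 + 60 + 19)/72 = 255/72

L = 255/72 = 3.5417 bits/symbol


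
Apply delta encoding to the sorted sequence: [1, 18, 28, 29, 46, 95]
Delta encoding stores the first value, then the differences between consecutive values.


First value: 1
Deltas:
  18 - 1 = 17
  28 - 18 = 10
  29 - 28 = 1
  46 - 29 = 17
  95 - 46 = 49


Delta encoded: [1, 17, 10, 1, 17, 49]


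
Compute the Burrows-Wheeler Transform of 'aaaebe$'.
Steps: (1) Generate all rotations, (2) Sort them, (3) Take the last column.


Rotations (sorted):
  0: $aaaebe -> last char: e
  1: aaaebe$ -> last char: $
  2: aaebe$a -> last char: a
  3: aebe$aa -> last char: a
  4: be$aaae -> last char: e
  5: e$aaaeb -> last char: b
  6: ebe$aaa -> last char: a


BWT = e$aaeba


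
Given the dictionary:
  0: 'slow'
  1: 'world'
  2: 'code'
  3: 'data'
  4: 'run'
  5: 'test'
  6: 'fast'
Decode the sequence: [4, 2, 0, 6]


Look up each index in the dictionary:
  4 -> 'run'
  2 -> 'code'
  0 -> 'slow'
  6 -> 'fast'

Decoded: "run code slow fast"


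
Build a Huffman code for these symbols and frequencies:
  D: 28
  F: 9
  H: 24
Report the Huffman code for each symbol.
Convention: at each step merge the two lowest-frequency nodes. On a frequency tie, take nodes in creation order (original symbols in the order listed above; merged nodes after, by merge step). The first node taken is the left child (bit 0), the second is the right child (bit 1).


Huffman tree construction:
Step 1: Merge F(9) + H(24) = 33
Step 2: Merge D(28) + (F+H)(33) = 61
Read each symbol's code off the tree from the root (left child = 0, right child = 1).

Codes:
  D: 0 (length 1)
  F: 10 (length 2)
  H: 11 (length 2)
Average code length: 94/61 = 1.5410 bits/symbol


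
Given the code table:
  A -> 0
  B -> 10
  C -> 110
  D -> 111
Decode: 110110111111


Decoding:
110 -> C
110 -> C
111 -> D
111 -> D


Result: CCDD


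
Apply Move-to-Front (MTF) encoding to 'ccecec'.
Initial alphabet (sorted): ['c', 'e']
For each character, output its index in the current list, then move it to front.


MTF encoding:
'c': index 0 in ['c', 'e'] -> ['c', 'e']
'c': index 0 in ['c', 'e'] -> ['c', 'e']
'e': index 1 in ['c', 'e'] -> ['e', 'c']
'c': index 1 in ['e', 'c'] -> ['c', 'e']
'e': index 1 in ['c', 'e'] -> ['e', 'c']
'c': index 1 in ['e', 'c'] -> ['c', 'e']


Output: [0, 0, 1, 1, 1, 1]


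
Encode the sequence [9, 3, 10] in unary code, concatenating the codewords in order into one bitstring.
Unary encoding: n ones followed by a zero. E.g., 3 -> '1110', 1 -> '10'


Encode each number as n ones followed by a terminating 0:
  9 -> 1111111110 (10 bits)
  3 -> 1110 (4 bits)
  10 -> 11111111110 (11 bits)
Total length = 10 + 4 + 11 = 25 bits.

Unary([9, 3, 10]) = 1111111110111011111111110 (25 bits)


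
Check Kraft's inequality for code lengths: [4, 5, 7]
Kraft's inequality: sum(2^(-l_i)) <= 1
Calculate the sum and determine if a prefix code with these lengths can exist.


Sum = 2^(-4) + 2^(-5) + 2^(-7)
    = 0.0625 + 0.03125 + 0.0078125
    = 13/128 = 0.1015625
Since 0.1015625 <= 1, Kraft's inequality IS satisfied.
A prefix code with these lengths CAN exist.

Kraft sum = 0.1015625. Satisfied.


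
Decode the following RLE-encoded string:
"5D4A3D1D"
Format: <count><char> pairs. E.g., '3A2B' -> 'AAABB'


Expanding each <count><char> pair:
  5D -> 'DDDDD'
  4A -> 'AAAA'
  3D -> 'DDD'
  1D -> 'D'

Decoded = DDDDDAAAADDDD


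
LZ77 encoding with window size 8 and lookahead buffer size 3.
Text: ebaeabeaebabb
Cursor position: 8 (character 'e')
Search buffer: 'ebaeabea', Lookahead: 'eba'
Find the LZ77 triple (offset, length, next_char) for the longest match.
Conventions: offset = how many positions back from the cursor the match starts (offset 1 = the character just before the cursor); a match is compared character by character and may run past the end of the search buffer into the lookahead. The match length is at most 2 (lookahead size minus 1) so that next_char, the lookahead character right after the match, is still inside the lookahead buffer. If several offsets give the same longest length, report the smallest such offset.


Try each offset into the search buffer:
  offset=1 (pos 7, char 'a'): match length 0
  offset=2 (pos 6, char 'e'): match length 1
  offset=3 (pos 5, char 'b'): match length 0
  offset=4 (pos 4, char 'a'): match length 0
  offset=5 (pos 3, char 'e'): match length 1
  offset=6 (pos 2, char 'a'): match length 0
  offset=7 (pos 1, char 'b'): match length 0
  offset=8 (pos 0, char 'e'): match length 2
Longest match has length 2 at offset 8.
next_char = character at position 8 + 2 = 10 -> 'a'

Best match: offset=8, length=2 (matching 'eb' starting at position 0)
LZ77 triple: (8, 2, 'a')


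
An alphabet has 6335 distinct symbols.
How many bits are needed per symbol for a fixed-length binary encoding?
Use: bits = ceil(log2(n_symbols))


log2(6335) = 12.6291
Bracket: 2^12 = 4096 < 6335 <= 2^13 = 8192
So ceil(log2(6335)) = 13

bits = ceil(log2(6335)) = ceil(12.6291) = 13 bits


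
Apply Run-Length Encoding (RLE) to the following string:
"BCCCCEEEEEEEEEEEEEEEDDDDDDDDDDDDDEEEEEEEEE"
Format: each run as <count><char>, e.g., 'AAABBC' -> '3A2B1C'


Scanning runs left to right:
  i=0: run of 'B' x 1 -> '1B'
  i=1: run of 'C' x 4 -> '4C'
  i=5: run of 'E' x 15 -> '15E'
  i=20: run of 'D' x 13 -> '13D'
  i=33: run of 'E' x 9 -> '9E'

RLE = 1B4C15E13D9E


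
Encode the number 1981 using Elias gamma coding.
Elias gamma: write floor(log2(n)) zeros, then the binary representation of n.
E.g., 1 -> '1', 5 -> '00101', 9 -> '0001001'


num_bits = floor(log2(1981)) + 1 = 11
leading_zeros = num_bits - 1 = 10
binary(1981) = 11110111101

Elias gamma(1981) = '0000000000' + '11110111101' = 000000000011110111101 (21 bits)


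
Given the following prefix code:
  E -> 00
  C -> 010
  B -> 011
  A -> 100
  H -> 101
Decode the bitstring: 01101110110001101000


Decoding step by step:
Bits 011 -> B
Bits 011 -> B
Bits 101 -> H
Bits 100 -> A
Bits 011 -> B
Bits 010 -> C
Bits 00 -> E


Decoded message: BBHABCE


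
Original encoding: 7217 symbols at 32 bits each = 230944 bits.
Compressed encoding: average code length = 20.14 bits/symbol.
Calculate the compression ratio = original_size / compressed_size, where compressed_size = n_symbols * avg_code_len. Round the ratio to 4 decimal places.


original_size = n_symbols * orig_bits = 7217 * 32 = 230944 bits
compressed_size = n_symbols * avg_code_len = 7217 * 20.14 = 145350.38 bits
ratio = original_size / compressed_size = 230944 / 145350.38 = 1.5889

Compression ratio = 1.5889


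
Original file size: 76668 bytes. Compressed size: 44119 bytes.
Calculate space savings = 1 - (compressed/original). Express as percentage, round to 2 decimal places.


ratio = compressed/original = 44119/76668 = 0.575455
savings = 1 - ratio = 1 - 0.575455 = 0.424545
as a percentage: 0.424545 * 100 = 42.45%

Space savings = 1 - 44119/76668 = 42.45%


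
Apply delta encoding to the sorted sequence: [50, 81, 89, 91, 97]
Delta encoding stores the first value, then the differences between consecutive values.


First value: 50
Deltas:
  81 - 50 = 31
  89 - 81 = 8
  91 - 89 = 2
  97 - 91 = 6


Delta encoded: [50, 31, 8, 2, 6]


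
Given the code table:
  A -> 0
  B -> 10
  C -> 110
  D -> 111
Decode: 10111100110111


Decoding:
10 -> B
111 -> D
10 -> B
0 -> A
110 -> C
111 -> D


Result: BDBACD


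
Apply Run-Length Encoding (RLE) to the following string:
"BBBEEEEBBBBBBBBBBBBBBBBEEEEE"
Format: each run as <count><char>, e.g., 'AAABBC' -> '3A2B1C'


Scanning runs left to right:
  i=0: run of 'B' x 3 -> '3B'
  i=3: run of 'E' x 4 -> '4E'
  i=7: run of 'B' x 16 -> '16B'
  i=23: run of 'E' x 5 -> '5E'

RLE = 3B4E16B5E


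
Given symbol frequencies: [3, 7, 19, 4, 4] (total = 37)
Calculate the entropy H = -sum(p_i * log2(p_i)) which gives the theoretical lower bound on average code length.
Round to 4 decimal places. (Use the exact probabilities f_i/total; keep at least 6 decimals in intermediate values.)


Per-symbol terms -p_i * log2(p_i) with p_i = f_i/37:
  p = 3/37 = 0.081081: log2(p) = -3.624491, -p*log2(p) = 0.293878
  p = 7/37 = 0.189189: log2(p) = -2.402098, -p*log2(p) = 0.454451
  p = 19/37 = 0.513514: log2(p) = -0.961526, -p*log2(p) = 0.493757
  p = 4/37 = 0.108108: log2(p) = -3.209453, -p*log2(p) = 0.346968
  p = 4/37 = 0.108108: log2(p) = -3.209453, -p*log2(p) = 0.346968
H = 0.293878 + 0.454451 + 0.493757 + 0.346968 + 0.346968 = 1.936022

H = 1.936 bits/symbol


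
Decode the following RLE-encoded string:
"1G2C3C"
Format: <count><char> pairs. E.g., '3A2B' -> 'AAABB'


Expanding each <count><char> pair:
  1G -> 'G'
  2C -> 'CC'
  3C -> 'CCC'

Decoded = GCCCCC


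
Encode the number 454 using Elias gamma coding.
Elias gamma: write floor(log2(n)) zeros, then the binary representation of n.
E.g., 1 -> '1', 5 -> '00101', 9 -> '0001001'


num_bits = floor(log2(454)) + 1 = 9
leading_zeros = num_bits - 1 = 8
binary(454) = 111000110

Elias gamma(454) = '00000000' + '111000110' = 00000000111000110 (17 bits)


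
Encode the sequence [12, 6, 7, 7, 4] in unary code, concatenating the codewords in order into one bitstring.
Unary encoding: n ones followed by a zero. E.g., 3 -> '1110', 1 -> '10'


Encode each number as n ones followed by a terminating 0:
  12 -> 1111111111110 (13 bits)
  6 -> 1111110 (7 bits)
  7 -> 11111110 (8 bits)
  7 -> 11111110 (8 bits)
  4 -> 11110 (5 bits)
Total length = 13 + 7 + 8 + 8 + 5 = 41 bits.

Unary([12, 6, 7, 7, 4]) = 11111111111101111110111111101111111011110 (41 bits)


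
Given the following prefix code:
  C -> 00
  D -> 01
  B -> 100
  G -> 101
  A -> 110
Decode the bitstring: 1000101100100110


Decoding step by step:
Bits 100 -> B
Bits 01 -> D
Bits 01 -> D
Bits 100 -> B
Bits 100 -> B
Bits 110 -> A


Decoded message: BDDBBA


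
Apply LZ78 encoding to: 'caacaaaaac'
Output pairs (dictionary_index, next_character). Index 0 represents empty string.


LZ78 encoding steps:
Dictionary: {0: ''}
Step 1: w='' (idx 0), next='c' -> output (0, 'c'), add 'c' as idx 1
Step 2: w='' (idx 0), next='a' -> output (0, 'a'), add 'a' as idx 2
Step 3: w='a' (idx 2), next='c' -> output (2, 'c'), add 'ac' as idx 3
Step 4: w='a' (idx 2), next='a' -> output (2, 'a'), add 'aa' as idx 4
Step 5: w='aa' (idx 4), next='a' -> output (4, 'a'), add 'aaa' as idx 5
Step 6: w='c' (idx 1), end of input -> output (1, '')


Encoded: [(0, 'c'), (0, 'a'), (2, 'c'), (2, 'a'), (4, 'a'), (1, '')]


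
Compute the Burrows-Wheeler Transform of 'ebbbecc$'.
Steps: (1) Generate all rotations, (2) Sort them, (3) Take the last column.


Rotations (sorted):
  0: $ebbbecc -> last char: c
  1: bbbecc$e -> last char: e
  2: bbecc$eb -> last char: b
  3: becc$ebb -> last char: b
  4: c$ebbbec -> last char: c
  5: cc$ebbbe -> last char: e
  6: ebbbecc$ -> last char: $
  7: ecc$ebbb -> last char: b


BWT = cebbce$b


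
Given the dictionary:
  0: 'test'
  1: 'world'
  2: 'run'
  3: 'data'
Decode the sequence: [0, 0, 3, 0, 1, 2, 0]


Look up each index in the dictionary:
  0 -> 'test'
  0 -> 'test'
  3 -> 'data'
  0 -> 'test'
  1 -> 'world'
  2 -> 'run'
  0 -> 'test'

Decoded: "test test data test world run test"


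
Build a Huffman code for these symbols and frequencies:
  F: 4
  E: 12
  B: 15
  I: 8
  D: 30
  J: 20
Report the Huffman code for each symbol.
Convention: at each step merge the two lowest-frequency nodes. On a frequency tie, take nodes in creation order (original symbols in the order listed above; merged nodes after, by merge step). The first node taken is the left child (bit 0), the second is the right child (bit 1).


Huffman tree construction:
Step 1: Merge F(4) + I(8) = 12
Step 2: Merge E(12) + (F+I)(12) = 24
Step 3: Merge B(15) + J(20) = 35
Step 4: Merge (E+(F+I))(24) + D(30) = 54
Step 5: Merge (B+J)(35) + ((E+(F+I))+D)(54) = 89
Read each symbol's code off the tree from the root (left child = 0, right child = 1).

Codes:
  F: 1010 (length 4)
  E: 100 (length 3)
  B: 00 (length 2)
  I: 1011 (length 4)
  D: 11 (length 2)
  J: 01 (length 2)
Average code length: 214/89 = 2.4045 bits/symbol


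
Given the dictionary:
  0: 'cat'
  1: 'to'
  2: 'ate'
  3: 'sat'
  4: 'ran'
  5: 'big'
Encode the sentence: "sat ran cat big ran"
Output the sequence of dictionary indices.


Look up each word in the dictionary:
  'sat' -> 3
  'ran' -> 4
  'cat' -> 0
  'big' -> 5
  'ran' -> 4

Encoded: [3, 4, 0, 5, 4]


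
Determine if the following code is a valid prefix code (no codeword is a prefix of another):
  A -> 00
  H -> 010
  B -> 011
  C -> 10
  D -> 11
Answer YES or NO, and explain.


Checking each pair (does one codeword prefix another?):
  A='00' vs H='010': no prefix
  A='00' vs B='011': no prefix
  A='00' vs C='10': no prefix
  A='00' vs D='11': no prefix
  H='010' vs A='00': no prefix
  H='010' vs B='011': no prefix
  H='010' vs C='10': no prefix
  H='010' vs D='11': no prefix
  B='011' vs A='00': no prefix
  B='011' vs H='010': no prefix
  B='011' vs C='10': no prefix
  B='011' vs D='11': no prefix
  C='10' vs A='00': no prefix
  C='10' vs H='010': no prefix
  C='10' vs B='011': no prefix
  C='10' vs D='11': no prefix
  D='11' vs A='00': no prefix
  D='11' vs H='010': no prefix
  D='11' vs B='011': no prefix
  D='11' vs C='10': no prefix
No violation found over all pairs.

YES -- this is a valid prefix code. No codeword is a prefix of any other codeword.


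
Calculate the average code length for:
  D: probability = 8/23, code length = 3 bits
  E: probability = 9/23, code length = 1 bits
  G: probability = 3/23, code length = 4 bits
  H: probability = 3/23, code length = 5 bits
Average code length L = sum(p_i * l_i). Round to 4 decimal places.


Weighted contributions p_i * l_i:
  D: (8/23) * 3 = 24/23
  E: (9/23) * 1 = 9/23
  G: (3/23) * 4 = 12/23
  H: (3/23) * 5 = 15/23
Sum = (24 + 9 + 12 + 15)/23 = 60/23

L = 60/23 = 2.6087 bits/symbol


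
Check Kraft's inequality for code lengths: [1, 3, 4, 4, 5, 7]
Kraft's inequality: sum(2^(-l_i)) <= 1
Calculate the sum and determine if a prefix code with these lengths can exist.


Sum = 2^(-1) + 2^(-3) + 2^(-4) + 2^(-4) + 2^(-5) + 2^(-7)
    = 0.5 + 0.125 + 0.0625 + 0.0625 + 0.03125 + 0.0078125
    = 101/128 = 0.7890625
Since 0.7890625 <= 1, Kraft's inequality IS satisfied.
A prefix code with these lengths CAN exist.

Kraft sum = 0.7890625. Satisfied.


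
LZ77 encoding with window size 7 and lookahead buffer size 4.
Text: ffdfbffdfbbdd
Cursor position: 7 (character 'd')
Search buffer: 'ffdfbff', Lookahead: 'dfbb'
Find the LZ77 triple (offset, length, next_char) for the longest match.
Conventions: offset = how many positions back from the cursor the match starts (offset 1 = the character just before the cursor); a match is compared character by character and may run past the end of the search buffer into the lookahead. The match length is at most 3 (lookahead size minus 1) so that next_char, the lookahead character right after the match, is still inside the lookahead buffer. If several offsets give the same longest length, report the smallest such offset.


Try each offset into the search buffer:
  offset=1 (pos 6, char 'f'): match length 0
  offset=2 (pos 5, char 'f'): match length 0
  offset=3 (pos 4, char 'b'): match length 0
  offset=4 (pos 3, char 'f'): match length 0
  offset=5 (pos 2, char 'd'): match length 3
  offset=6 (pos 1, char 'f'): match length 0
  offset=7 (pos 0, char 'f'): match length 0
Longest match has length 3 at offset 5.
next_char = character at position 7 + 3 = 10 -> 'b'

Best match: offset=5, length=3 (matching 'dfb' starting at position 2)
LZ77 triple: (5, 3, 'b')


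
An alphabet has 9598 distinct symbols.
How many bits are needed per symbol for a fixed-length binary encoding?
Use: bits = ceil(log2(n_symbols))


log2(9598) = 13.2285
Bracket: 2^13 = 8192 < 9598 <= 2^14 = 16384
So ceil(log2(9598)) = 14

bits = ceil(log2(9598)) = ceil(13.2285) = 14 bits


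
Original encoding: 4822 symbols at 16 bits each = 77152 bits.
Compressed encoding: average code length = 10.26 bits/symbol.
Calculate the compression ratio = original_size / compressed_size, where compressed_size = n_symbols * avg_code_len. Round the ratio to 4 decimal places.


original_size = n_symbols * orig_bits = 4822 * 16 = 77152 bits
compressed_size = n_symbols * avg_code_len = 4822 * 10.26 = 49473.72 bits
ratio = original_size / compressed_size = 77152 / 49473.72 = 1.5595

Compression ratio = 1.5595


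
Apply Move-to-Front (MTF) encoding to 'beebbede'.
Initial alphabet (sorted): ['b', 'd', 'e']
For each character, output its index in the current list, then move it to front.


MTF encoding:
'b': index 0 in ['b', 'd', 'e'] -> ['b', 'd', 'e']
'e': index 2 in ['b', 'd', 'e'] -> ['e', 'b', 'd']
'e': index 0 in ['e', 'b', 'd'] -> ['e', 'b', 'd']
'b': index 1 in ['e', 'b', 'd'] -> ['b', 'e', 'd']
'b': index 0 in ['b', 'e', 'd'] -> ['b', 'e', 'd']
'e': index 1 in ['b', 'e', 'd'] -> ['e', 'b', 'd']
'd': index 2 in ['e', 'b', 'd'] -> ['d', 'e', 'b']
'e': index 1 in ['d', 'e', 'b'] -> ['e', 'd', 'b']


Output: [0, 2, 0, 1, 0, 1, 2, 1]


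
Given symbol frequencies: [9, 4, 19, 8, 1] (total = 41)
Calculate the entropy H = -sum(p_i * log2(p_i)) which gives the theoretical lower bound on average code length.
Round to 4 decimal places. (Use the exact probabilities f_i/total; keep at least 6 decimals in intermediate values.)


Per-symbol terms -p_i * log2(p_i) with p_i = f_i/41:
  p = 9/41 = 0.219512: log2(p) = -2.187627, -p*log2(p) = 0.480211
  p = 4/41 = 0.097561: log2(p) = -3.357552, -p*log2(p) = 0.327566
  p = 19/41 = 0.463415: log2(p) = -1.109624, -p*log2(p) = 0.514216
  p = 8/41 = 0.195122: log2(p) = -2.357552, -p*log2(p) = 0.460010
  p = 1/41 = 0.024390: log2(p) = -5.357552, -p*log2(p) = 0.130672
H = 0.480211 + 0.327566 + 0.514216 + 0.460010 + 0.130672 = 1.912675

H = 1.9127 bits/symbol


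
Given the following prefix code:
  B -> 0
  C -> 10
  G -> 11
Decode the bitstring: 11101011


Decoding step by step:
Bits 11 -> G
Bits 10 -> C
Bits 10 -> C
Bits 11 -> G


Decoded message: GCCG


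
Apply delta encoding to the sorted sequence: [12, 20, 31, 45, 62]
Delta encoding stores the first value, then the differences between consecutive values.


First value: 12
Deltas:
  20 - 12 = 8
  31 - 20 = 11
  45 - 31 = 14
  62 - 45 = 17


Delta encoded: [12, 8, 11, 14, 17]


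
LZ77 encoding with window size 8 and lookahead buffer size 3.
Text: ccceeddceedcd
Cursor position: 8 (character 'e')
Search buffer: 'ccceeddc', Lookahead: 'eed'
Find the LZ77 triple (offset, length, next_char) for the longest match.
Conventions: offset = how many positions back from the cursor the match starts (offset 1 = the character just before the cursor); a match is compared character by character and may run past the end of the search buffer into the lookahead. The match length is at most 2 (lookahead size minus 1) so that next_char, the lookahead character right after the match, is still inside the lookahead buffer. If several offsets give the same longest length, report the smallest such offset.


Try each offset into the search buffer:
  offset=1 (pos 7, char 'c'): match length 0
  offset=2 (pos 6, char 'd'): match length 0
  offset=3 (pos 5, char 'd'): match length 0
  offset=4 (pos 4, char 'e'): match length 1
  offset=5 (pos 3, char 'e'): match length 2
  offset=6 (pos 2, char 'c'): match length 0
  offset=7 (pos 1, char 'c'): match length 0
  offset=8 (pos 0, char 'c'): match length 0
Longest match has length 2 at offset 5.
next_char = character at position 8 + 2 = 10 -> 'd'

Best match: offset=5, length=2 (matching 'ee' starting at position 3)
LZ77 triple: (5, 2, 'd')


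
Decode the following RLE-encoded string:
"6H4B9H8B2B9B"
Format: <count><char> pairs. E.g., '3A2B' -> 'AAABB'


Expanding each <count><char> pair:
  6H -> 'HHHHHH'
  4B -> 'BBBB'
  9H -> 'HHHHHHHHH'
  8B -> 'BBBBBBBB'
  2B -> 'BB'
  9B -> 'BBBBBBBBB'

Decoded = HHHHHHBBBBHHHHHHHHHBBBBBBBBBBBBBBBBBBB
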